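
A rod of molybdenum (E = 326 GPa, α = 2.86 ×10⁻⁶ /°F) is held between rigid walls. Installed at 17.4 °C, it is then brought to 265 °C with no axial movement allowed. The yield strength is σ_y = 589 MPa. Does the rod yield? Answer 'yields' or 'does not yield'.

does not yield

α = 2.86×10⁻⁶/°F × 9/5 = 5.15×10⁻⁶/K.
ΔT = 247.6 K. Constrained thermal stress σ = E·α·ΔT = 326.0×10³ MPa × 5.15×10⁻⁶ × 247.6 = 416 MPa (compressive).
Compare to σ_y = 589 MPa: σ < σ_y, so it does not yield.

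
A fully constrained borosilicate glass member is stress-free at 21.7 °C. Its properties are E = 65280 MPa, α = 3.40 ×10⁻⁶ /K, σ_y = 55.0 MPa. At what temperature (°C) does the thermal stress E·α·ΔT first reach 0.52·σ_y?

151 °C

E = 65280 MPa = 65.28 GPa.
E·α·ΔT = 28.60 MPa ⇒ ΔT = 28.60 / (65.28×10³ × 3.40×10⁻⁶) = 128.9 K.
T = 21.7 + 128.9 = 150.6 °C.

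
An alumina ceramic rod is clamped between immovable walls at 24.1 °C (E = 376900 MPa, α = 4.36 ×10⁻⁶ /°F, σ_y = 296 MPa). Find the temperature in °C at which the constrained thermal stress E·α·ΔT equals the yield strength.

124 °C

E = 376900 MPa = 376.9 GPa.
α = 4.36×10⁻⁶/°F × 9/5 = 7.85×10⁻⁶/K.
E·α·ΔT = 296.0 MPa ⇒ ΔT = 296.0 / (376.9×10³ × 7.85×10⁻⁶) = 100.1 K.
T = 24.1 + 100.1 = 124.2 °C.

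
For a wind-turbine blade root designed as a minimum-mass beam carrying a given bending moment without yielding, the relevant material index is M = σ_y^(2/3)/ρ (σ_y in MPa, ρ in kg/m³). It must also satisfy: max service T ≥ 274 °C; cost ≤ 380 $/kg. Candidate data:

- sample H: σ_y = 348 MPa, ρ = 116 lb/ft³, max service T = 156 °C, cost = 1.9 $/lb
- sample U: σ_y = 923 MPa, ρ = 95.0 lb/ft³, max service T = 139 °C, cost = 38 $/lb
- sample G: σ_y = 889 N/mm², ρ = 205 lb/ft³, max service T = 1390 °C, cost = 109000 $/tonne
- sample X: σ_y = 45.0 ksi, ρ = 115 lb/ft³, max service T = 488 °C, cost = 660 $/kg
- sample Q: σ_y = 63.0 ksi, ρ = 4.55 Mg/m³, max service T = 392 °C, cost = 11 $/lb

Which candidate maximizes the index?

sample G

Screen on constraints: max service T ≥ 274 °C; cost ≤ 380 $/kg. Survivors: sample G, sample Q.
Convert each candidate to consistent units, then evaluate M:
  sample G: σ_y = 889.0 MPa, ρ = 3284 kg/m³
  sample Q: σ_y = 434.4 MPa, ρ = 4550 kg/m³
  sample G: M = 28.2×10⁻³
  sample Q: M = 12.6×10⁻³
Sample G ranks first.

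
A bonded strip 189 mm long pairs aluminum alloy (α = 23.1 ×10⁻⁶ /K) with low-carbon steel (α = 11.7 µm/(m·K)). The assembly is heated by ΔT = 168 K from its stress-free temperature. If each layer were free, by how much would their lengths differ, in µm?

Δα = |23.1 − 11.7|×10⁻⁶/K = 11.4×10⁻⁶/K.
ΔL_mismatch = Δα·L·ΔT = 11.4×10⁻⁶ × 189.0 mm × 168.0 K = 362 µm.

362 µm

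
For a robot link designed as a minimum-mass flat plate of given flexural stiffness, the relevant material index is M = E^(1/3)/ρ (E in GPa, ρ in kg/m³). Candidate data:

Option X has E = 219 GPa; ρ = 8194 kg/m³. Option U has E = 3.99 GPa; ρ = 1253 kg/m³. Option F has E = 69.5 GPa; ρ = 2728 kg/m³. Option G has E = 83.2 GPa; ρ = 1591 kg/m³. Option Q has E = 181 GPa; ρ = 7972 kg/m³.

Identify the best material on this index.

Computing M directly (units already consistent):
  option G: M = 2.74×10⁻³
  option F: M = 1.51×10⁻³
  option U: M = 1.27×10⁻³
  option X: M = 0.736×10⁻³
  option Q: M = 0.710×10⁻³
The maximum is for option G.

option G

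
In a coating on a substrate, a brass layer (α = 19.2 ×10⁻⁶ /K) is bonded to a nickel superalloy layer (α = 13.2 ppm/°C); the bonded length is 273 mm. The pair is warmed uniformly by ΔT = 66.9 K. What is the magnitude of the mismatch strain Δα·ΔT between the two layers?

Δα = |19.2 − 13.2|×10⁻⁶/K = 6.00×10⁻⁶/K.
Mismatch strain = Δα·ΔT = 6.00×10⁻⁶ × 66.9 = 4.01×10⁻⁴.

4.01×10⁻⁴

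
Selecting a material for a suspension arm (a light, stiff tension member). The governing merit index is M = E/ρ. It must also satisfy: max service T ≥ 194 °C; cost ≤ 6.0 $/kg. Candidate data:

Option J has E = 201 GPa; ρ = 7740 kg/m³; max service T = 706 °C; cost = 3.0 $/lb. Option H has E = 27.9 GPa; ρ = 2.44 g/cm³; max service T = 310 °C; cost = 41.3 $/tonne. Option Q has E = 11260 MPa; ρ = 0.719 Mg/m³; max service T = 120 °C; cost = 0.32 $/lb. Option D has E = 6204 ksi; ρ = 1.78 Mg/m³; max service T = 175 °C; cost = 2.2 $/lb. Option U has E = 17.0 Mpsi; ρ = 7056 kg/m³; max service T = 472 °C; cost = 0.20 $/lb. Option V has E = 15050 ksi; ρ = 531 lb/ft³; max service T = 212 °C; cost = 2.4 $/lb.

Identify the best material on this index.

Screen on constraints: max service T ≥ 194 °C; cost ≤ 6.0 $/kg. Survivors: option H, option U, option V.
Normalizing units and computing the index:
  option H: E = 27.90 GPa, ρ = 2440 kg/m³
  option U: E = 117.2 GPa, ρ = 7056 kg/m³
  option V: E = 103.8 GPa, ρ = 8506 kg/m³
  option U: M = 16.6 MN·m/kg
  option V: M = 12.2 MN·m/kg
  option H: M = 11.4 MN·m/kg
Option U has the largest M.

option U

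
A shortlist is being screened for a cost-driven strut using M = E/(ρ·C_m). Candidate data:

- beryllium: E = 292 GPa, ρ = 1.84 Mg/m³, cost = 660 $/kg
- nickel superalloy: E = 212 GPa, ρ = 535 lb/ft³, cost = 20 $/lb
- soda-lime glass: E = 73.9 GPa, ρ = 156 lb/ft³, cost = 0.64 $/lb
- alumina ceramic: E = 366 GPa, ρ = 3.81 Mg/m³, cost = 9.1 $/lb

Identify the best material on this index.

After converting to SI:
  beryllium: E = 292.0 GPa, ρ = 1840 kg/m³, cost = 660.0 $/kg
  nickel superalloy: E = 212.0 GPa, ρ = 8570 kg/m³, cost = 44.09 $/kg
  soda-lime glass: E = 73.90 GPa, ρ = 2499 kg/m³, cost = 1.411 $/kg
  alumina ceramic: E = 366.0 GPa, ρ = 3810 kg/m³, cost = 20.06 $/kg
  soda-lime glass: M = 21.0 MN·m per $
  alumina ceramic: M = 4.79 MN·m per $
  nickel superalloy: M = 0.561 MN·m per $
  beryllium: M = 0.240 MN·m per $
The maximum is for soda-lime glass.

soda-lime glass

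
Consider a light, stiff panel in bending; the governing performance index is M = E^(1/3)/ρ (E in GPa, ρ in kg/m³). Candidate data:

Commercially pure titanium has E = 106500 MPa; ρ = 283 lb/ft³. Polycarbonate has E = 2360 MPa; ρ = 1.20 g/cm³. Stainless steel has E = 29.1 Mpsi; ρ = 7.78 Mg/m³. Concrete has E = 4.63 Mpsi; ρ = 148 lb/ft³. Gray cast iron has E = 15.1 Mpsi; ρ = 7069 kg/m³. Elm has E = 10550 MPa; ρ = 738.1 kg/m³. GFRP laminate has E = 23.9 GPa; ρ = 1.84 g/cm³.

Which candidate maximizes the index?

elm

In SI units:
  commercially pure titanium: E = 106.5 GPa, ρ = 4533 kg/m³
  polycarbonate: E = 2.360 GPa, ρ = 1200 kg/m³
  stainless steel: E = 200.6 GPa, ρ = 7780 kg/m³
  concrete: E = 31.92 GPa, ρ = 2371 kg/m³
  gray cast iron: E = 104.1 GPa, ρ = 7069 kg/m³
  elm: E = 10.55 GPa, ρ = 738.1 kg/m³
  GFRP laminate: E = 23.90 GPa, ρ = 1840 kg/m³
  elm: M = 2.97×10⁻³
  GFRP laminate: M = 1.57×10⁻³
  concrete: M = 1.34×10⁻³
  polycarbonate: M = 1.11×10⁻³
  commercially pure titanium: M = 1.05×10⁻³
  stainless steel: M = 0.752×10⁻³
  gray cast iron: M = 0.665×10⁻³
The maximum is for elm.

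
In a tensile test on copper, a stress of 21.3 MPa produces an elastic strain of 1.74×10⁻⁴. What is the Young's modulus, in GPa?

122 GPa

E = σ/ε = 21.3 MPa / 1.74×10⁻⁴ = 122400 MPa = 122 GPa.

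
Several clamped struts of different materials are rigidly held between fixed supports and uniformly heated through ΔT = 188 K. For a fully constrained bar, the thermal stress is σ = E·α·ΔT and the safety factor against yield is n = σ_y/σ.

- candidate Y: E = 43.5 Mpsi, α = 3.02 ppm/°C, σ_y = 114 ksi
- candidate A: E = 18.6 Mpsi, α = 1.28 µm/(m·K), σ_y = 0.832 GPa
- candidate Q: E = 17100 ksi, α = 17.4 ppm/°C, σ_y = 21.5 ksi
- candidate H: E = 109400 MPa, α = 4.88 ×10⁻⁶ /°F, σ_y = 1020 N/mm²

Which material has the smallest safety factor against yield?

Converting E to GPa, α to ×10⁻⁶/K, σ_y to MPa, then σ and n for each:
  candidate Y: E = 299.9, α = 3.02, σ_y = 786.0 → σ = 170 MPa, n = 4.62
  candidate A: E = 128.2, α = 1.28, σ_y = 832.0 → σ = 30.9 MPa, n = 27.0
  candidate Q: E = 117.9, α = 17.4, σ_y = 148.2 → σ = 386 MPa, n = 0.384
  candidate H: E = 109.4, α = 8.78, σ_y = 1020 → σ = 181 MPa, n = 5.65
The minimum is candidate Q at n = 0.384.

candidate Q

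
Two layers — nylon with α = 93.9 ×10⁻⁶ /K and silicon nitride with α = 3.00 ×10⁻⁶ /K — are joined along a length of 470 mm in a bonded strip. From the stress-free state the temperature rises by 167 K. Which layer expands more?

nylon

α(nylon) = 93.9×10⁻⁶/K vs α(silicon nitride) = 3.00×10⁻⁶/K.
Higher α expands more for the same ΔT: nylon.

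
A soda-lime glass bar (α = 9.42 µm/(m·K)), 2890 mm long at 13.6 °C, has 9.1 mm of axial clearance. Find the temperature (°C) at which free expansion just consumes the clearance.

α·L₀·ΔT = 9.1 mm ⇒ ΔT = 9.1 / (9.42×10⁻⁶ × 2890.0) = 334.3 K.
T = 13.6 + 334.3 = 347.9 °C.

348 °C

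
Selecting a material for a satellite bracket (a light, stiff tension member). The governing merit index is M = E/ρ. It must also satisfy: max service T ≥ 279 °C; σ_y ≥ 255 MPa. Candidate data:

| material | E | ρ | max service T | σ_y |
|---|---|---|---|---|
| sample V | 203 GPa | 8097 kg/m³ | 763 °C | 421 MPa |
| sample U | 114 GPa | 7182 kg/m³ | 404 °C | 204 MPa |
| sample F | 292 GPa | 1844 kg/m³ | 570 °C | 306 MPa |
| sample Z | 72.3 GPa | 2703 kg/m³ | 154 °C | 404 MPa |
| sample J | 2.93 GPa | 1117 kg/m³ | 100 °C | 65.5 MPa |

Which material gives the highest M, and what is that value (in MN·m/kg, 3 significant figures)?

Screen on constraints: max service T ≥ 279 °C; σ_y ≥ 255 MPa. Survivors: sample V, sample F.
Per-candidate index values:
  sample F: M = 158 MN·m/kg
  sample V: M = 25.1 MN·m/kg
The maximum is for sample F.

sample F, M = 158 MN·m/kg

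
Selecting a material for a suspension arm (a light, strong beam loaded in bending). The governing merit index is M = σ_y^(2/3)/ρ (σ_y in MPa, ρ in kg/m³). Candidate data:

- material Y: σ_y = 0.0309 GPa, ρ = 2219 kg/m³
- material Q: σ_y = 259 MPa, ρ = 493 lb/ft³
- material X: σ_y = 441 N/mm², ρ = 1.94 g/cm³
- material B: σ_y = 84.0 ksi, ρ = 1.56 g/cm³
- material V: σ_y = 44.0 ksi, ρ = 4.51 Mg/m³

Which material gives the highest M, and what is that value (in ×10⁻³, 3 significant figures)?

Putting every candidate on a common basis:
  material Y: σ_y = 30.90 MPa, ρ = 2219 kg/m³
  material Q: σ_y = 259.0 MPa, ρ = 7897 kg/m³
  material X: σ_y = 441.0 MPa, ρ = 1940 kg/m³
  material B: σ_y = 579.2 MPa, ρ = 1560 kg/m³
  material V: σ_y = 303.4 MPa, ρ = 4510 kg/m³
  material B: M = 44.5×10⁻³
  material X: M = 29.9×10⁻³
  material V: M = 10.0×10⁻³
  material Q: M = 5.15×10⁻³
  material Y: M = 4.44×10⁻³
Material B has the largest M.

material B, M = 44.5×10⁻³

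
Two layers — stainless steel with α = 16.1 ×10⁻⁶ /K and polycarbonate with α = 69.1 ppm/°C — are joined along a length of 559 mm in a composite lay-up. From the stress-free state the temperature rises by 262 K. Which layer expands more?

α(stainless steel) = 16.1×10⁻⁶/K vs α(polycarbonate) = 69.1×10⁻⁶/K.
Higher α expands more for the same ΔT: polycarbonate.

polycarbonate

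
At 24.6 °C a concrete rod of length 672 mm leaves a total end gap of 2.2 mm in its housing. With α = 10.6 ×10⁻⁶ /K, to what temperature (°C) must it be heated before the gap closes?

α·L₀·ΔT = 2.2 mm ⇒ ΔT = 2.2 / (10.6×10⁻⁶ × 672.0) = 308.8 K.
T = 24.6 + 308.8 = 333.4 °C.

333 °C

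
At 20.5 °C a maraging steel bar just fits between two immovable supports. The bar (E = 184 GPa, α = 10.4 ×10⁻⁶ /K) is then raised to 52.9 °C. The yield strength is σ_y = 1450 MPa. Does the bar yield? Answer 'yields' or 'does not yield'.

ΔT = 32.40 K. Constrained thermal stress σ = E·α·ΔT = 184.0×10³ MPa × 10.4×10⁻⁶ × 32.40 = 62.0 MPa (compressive).
Compare to σ_y = 1450 MPa: σ < σ_y, so it does not yield.

does not yield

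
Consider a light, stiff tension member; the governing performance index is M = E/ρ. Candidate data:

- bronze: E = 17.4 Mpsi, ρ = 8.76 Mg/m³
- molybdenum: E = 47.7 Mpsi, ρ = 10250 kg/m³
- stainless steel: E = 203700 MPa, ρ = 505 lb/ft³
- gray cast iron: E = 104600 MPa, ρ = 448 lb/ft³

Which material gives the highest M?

Convert each candidate to consistent units, then evaluate M:
  bronze: E = 120.0 GPa, ρ = 8760 kg/m³
  molybdenum: E = 328.9 GPa, ρ = 10250 kg/m³
  stainless steel: E = 203.7 GPa, ρ = 8089 kg/m³
  gray cast iron: E = 104.6 GPa, ρ = 7176 kg/m³
  molybdenum: M = 32.1 MN·m/kg
  stainless steel: M = 25.2 MN·m/kg
  gray cast iron: M = 14.6 MN·m/kg
  bronze: M = 13.7 MN·m/kg
Molybdenum ranks first.

molybdenum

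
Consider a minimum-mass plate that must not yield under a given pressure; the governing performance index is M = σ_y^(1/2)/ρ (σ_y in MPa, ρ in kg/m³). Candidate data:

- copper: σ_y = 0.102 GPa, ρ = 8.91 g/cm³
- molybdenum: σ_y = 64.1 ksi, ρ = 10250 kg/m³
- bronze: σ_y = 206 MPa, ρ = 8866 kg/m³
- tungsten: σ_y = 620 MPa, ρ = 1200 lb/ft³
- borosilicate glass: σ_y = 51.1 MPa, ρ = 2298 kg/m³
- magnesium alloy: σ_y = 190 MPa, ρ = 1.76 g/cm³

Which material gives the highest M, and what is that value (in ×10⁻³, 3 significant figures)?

Normalizing units and computing the index:
  copper: σ_y = 102.0 MPa, ρ = 8910 kg/m³
  molybdenum: σ_y = 442.0 MPa, ρ = 10250 kg/m³
  bronze: σ_y = 206.0 MPa, ρ = 8866 kg/m³
  tungsten: σ_y = 620.0 MPa, ρ = 19220 kg/m³
  borosilicate glass: σ_y = 51.10 MPa, ρ = 2298 kg/m³
  magnesium alloy: σ_y = 190.0 MPa, ρ = 1760 kg/m³
  magnesium alloy: M = 7.83×10⁻³
  borosilicate glass: M = 3.11×10⁻³
  molybdenum: M = 2.05×10⁻³
  bronze: M = 1.62×10⁻³
  tungsten: M = 1.30×10⁻³
  copper: M = 1.13×10⁻³
The maximum is for magnesium alloy.

magnesium alloy, M = 7.83×10⁻³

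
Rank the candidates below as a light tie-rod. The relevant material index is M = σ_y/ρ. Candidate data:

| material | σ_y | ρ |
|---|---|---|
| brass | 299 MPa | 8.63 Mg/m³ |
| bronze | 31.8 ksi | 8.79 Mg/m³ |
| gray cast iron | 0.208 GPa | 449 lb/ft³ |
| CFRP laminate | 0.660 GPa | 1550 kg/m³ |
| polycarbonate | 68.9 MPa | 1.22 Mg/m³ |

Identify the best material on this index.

In SI units:
  brass: σ_y = 299.0 MPa, ρ = 8630 kg/m³
  bronze: σ_y = 219.3 MPa, ρ = 8790 kg/m³
  gray cast iron: σ_y = 208.0 MPa, ρ = 7192 kg/m³
  CFRP laminate: σ_y = 660.0 MPa, ρ = 1550 kg/m³
  polycarbonate: σ_y = 68.90 MPa, ρ = 1220 kg/m³
  CFRP laminate: M = 426 kN·m/kg
  polycarbonate: M = 56.5 kN·m/kg
  brass: M = 34.6 kN·m/kg
  gray cast iron: M = 28.9 kN·m/kg
  bronze: M = 24.9 kN·m/kg
The maximum is for CFRP laminate.

CFRP laminate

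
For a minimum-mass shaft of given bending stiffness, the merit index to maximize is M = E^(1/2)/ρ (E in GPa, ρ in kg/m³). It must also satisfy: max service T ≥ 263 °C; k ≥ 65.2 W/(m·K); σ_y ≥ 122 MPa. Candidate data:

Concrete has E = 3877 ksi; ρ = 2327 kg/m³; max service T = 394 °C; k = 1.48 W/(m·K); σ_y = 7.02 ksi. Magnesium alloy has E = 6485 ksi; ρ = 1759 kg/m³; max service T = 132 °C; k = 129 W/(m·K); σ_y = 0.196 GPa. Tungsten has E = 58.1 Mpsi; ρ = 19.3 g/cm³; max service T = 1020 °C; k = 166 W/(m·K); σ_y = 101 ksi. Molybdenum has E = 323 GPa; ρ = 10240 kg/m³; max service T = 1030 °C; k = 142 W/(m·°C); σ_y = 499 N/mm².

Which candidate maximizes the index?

Screen on constraints: max service T ≥ 263 °C; k ≥ 65.2 W/(m·K); σ_y ≥ 122 MPa. Survivors: tungsten, molybdenum.
After converting to SI:
  tungsten: E = 400.6 GPa, ρ = 19300 kg/m³
  molybdenum: E = 323.0 GPa, ρ = 10240 kg/m³
  molybdenum: M = 1.76×10⁻³
  tungsten: M = 1.04×10⁻³
Highest index: molybdenum.

molybdenum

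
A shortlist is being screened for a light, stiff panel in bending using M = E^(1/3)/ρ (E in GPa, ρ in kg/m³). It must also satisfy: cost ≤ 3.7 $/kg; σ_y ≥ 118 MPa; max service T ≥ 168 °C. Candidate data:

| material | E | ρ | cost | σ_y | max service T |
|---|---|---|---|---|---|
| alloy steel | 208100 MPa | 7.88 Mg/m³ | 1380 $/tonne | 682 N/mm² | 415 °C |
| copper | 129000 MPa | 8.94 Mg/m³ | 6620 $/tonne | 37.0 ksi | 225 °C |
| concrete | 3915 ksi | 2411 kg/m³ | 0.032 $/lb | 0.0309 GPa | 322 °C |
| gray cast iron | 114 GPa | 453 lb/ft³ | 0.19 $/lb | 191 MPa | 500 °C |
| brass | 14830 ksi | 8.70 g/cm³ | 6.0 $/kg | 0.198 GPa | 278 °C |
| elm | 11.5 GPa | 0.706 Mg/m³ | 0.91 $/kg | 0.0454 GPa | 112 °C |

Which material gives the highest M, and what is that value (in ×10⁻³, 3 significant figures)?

Screen on constraints: cost ≤ 3.7 $/kg; σ_y ≥ 118 MPa; max service T ≥ 168 °C. Survivors: alloy steel, gray cast iron.
Normalizing units and computing the index:
  alloy steel: E = 208.1 GPa, ρ = 7880 kg/m³
  gray cast iron: E = 114.0 GPa, ρ = 7256 kg/m³
  alloy steel: M = 0.752×10⁻³
  gray cast iron: M = 0.668×10⁻³
Highest index: alloy steel.

alloy steel, M = 0.752×10⁻³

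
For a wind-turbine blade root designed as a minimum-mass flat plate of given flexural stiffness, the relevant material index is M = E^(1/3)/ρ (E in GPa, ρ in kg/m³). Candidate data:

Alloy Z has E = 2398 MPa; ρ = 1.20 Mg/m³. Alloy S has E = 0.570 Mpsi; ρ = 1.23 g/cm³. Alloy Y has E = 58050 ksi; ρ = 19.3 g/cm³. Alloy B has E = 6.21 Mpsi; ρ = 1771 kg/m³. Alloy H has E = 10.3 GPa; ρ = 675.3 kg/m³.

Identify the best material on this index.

Putting every candidate on a common basis:
  alloy Z: E = 2.398 GPa, ρ = 1200 kg/m³
  alloy S: E = 3.930 GPa, ρ = 1230 kg/m³
  alloy Y: E = 400.2 GPa, ρ = 19300 kg/m³
  alloy B: E = 42.82 GPa, ρ = 1771 kg/m³
  alloy H: E = 10.30 GPa, ρ = 675.3 kg/m³
  alloy H: M = 3.22×10⁻³
  alloy B: M = 1.98×10⁻³
  alloy S: M = 1.28×10⁻³
  alloy Z: M = 1.12×10⁻³
  alloy Y: M = 0.382×10⁻³
Alloy H ranks first.

alloy H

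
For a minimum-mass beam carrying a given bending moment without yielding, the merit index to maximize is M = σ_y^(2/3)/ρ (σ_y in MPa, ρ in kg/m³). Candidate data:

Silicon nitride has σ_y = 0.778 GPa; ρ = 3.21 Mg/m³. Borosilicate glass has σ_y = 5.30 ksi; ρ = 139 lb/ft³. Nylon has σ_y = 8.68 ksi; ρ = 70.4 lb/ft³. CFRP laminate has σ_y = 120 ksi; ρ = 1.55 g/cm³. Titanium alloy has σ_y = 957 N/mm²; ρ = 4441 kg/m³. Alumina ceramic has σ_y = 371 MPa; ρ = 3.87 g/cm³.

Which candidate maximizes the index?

CFRP laminate

In SI units:
  silicon nitride: σ_y = 778.0 MPa, ρ = 3210 kg/m³
  borosilicate glass: σ_y = 36.54 MPa, ρ = 2227 kg/m³
  nylon: σ_y = 59.85 MPa, ρ = 1128 kg/m³
  CFRP laminate: σ_y = 827.4 MPa, ρ = 1550 kg/m³
  titanium alloy: σ_y = 957.0 MPa, ρ = 4441 kg/m³
  alumina ceramic: σ_y = 371.0 MPa, ρ = 3870 kg/m³
  CFRP laminate: M = 56.9×10⁻³
  silicon nitride: M = 26.4×10⁻³
  titanium alloy: M = 21.9×10⁻³
  nylon: M = 13.6×10⁻³
  alumina ceramic: M = 13.3×10⁻³
  borosilicate glass: M = 4.95×10⁻³
The maximum is for CFRP laminate.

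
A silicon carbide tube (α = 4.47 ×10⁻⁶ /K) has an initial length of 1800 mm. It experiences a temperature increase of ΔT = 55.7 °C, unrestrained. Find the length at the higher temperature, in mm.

1800.4 mm

ΔL = α·L₀·ΔT = 4.47×10⁻⁶ × 1800 mm × 55.70 K = 0.448 mm.
L = L₀ + ΔL = 1800 + 0.448 = 1800.4 mm.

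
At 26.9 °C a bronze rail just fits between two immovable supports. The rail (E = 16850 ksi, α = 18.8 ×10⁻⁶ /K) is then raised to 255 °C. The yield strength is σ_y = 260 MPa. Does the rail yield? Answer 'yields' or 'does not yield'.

yields

E = 16850 ksi = 116.2 GPa.
ΔT = 228.1 K. Constrained thermal stress σ = E·α·ΔT = 116.2×10³ MPa × 18.8×10⁻⁶ × 228.1 = 498 MPa (compressive).
Compare to σ_y = 260 MPa: σ ≥ σ_y, so it yields.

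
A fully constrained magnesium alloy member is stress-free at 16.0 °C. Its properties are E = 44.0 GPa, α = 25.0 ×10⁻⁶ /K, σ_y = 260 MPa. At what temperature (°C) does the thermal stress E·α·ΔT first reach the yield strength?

252 °C

E·α·ΔT = 260.0 MPa ⇒ ΔT = 260.0 / (44.00×10³ × 25.0×10⁻⁶) = 236.4 K.
T = 16.0 + 236.4 = 252.4 °C.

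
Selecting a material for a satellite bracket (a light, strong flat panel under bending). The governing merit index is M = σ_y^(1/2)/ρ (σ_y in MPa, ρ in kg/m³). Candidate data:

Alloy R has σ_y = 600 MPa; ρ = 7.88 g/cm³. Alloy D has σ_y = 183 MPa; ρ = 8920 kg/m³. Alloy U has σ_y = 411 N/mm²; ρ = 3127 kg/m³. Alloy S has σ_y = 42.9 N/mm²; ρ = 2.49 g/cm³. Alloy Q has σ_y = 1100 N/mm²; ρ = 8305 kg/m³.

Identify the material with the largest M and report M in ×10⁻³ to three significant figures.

alloy U, M = 6.48×10⁻³

Convert each candidate to consistent units, then evaluate M:
  alloy R: σ_y = 600.0 MPa, ρ = 7880 kg/m³
  alloy D: σ_y = 183.0 MPa, ρ = 8920 kg/m³
  alloy U: σ_y = 411.0 MPa, ρ = 3127 kg/m³
  alloy S: σ_y = 42.90 MPa, ρ = 2490 kg/m³
  alloy Q: σ_y = 1100 MPa, ρ = 8305 kg/m³
  alloy U: M = 6.48×10⁻³
  alloy Q: M = 3.99×10⁻³
  alloy R: M = 3.11×10⁻³
  alloy S: M = 2.63×10⁻³
  alloy D: M = 1.52×10⁻³
Alloy U ranks first.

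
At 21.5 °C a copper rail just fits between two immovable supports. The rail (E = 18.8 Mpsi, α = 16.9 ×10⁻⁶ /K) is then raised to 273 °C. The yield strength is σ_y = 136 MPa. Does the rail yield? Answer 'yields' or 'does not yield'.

E = 18.8 Mpsi = 129.6 GPa.
ΔT = 251.5 K. Constrained thermal stress σ = E·α·ΔT = 129.6×10³ MPa × 16.9×10⁻⁶ × 251.5 = 551 MPa (compressive).
Compare to σ_y = 136 MPa: σ ≥ σ_y, so it yields.

yields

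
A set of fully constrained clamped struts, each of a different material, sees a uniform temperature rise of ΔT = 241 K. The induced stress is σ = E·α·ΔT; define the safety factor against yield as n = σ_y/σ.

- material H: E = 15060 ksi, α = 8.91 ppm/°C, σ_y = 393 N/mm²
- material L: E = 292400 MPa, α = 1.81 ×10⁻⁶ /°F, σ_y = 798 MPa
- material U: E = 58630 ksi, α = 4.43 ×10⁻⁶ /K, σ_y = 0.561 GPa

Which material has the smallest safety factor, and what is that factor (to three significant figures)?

material U, n = 1.30

Converting E to GPa, α to ×10⁻⁶/K, σ_y to MPa, then σ and n for each:
  material H: E = 103.8, α = 8.91, σ_y = 393.0 → σ = 223 MPa, n = 1.76
  material L: E = 292.4, α = 3.26, σ_y = 798.0 → σ = 230 MPa, n = 3.48
  material U: E = 404.2, α = 4.43, σ_y = 561.0 → σ = 432 MPa, n = 1.30
The minimum is material U at n = 1.30.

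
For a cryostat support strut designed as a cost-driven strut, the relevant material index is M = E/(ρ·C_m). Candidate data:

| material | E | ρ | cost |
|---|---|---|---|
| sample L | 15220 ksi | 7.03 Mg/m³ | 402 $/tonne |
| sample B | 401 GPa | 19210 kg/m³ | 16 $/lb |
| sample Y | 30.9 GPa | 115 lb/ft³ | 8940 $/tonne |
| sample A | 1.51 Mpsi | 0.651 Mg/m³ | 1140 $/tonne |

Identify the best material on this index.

In SI units:
  sample L: E = 104.9 GPa, ρ = 7030 kg/m³, cost = 0.4020 $/kg
  sample B: E = 401.0 GPa, ρ = 19210 kg/m³, cost = 35.27 $/kg
  sample Y: E = 30.90 GPa, ρ = 1842 kg/m³, cost = 8.940 $/kg
  sample A: E = 10.41 GPa, ρ = 651.0 kg/m³, cost = 1.140 $/kg
  sample L: M = 37.1 MN·m per $
  sample A: M = 14.0 MN·m per $
  sample Y: M = 1.88 MN·m per $
  sample B: M = 0.592 MN·m per $
The maximum is for sample L.

sample L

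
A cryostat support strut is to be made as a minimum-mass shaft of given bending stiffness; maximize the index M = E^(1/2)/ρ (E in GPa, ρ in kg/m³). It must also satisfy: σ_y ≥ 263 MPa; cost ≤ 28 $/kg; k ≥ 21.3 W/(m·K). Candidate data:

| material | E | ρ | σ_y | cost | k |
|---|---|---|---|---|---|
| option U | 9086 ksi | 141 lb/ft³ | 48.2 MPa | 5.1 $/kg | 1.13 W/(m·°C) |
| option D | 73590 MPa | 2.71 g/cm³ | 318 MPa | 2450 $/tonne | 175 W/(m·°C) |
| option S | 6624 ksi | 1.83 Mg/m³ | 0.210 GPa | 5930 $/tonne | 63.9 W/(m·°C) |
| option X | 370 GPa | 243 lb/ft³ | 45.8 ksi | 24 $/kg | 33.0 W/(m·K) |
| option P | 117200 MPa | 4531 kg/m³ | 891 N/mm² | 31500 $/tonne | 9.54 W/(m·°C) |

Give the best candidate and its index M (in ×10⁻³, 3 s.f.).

option X, M = 4.94×10⁻³

Screen on constraints: σ_y ≥ 263 MPa; cost ≤ 28 $/kg; k ≥ 21.3 W/(m·K). Survivors: option D, option X.
Convert each candidate to consistent units, then evaluate M:
  option D: E = 73.59 GPa, ρ = 2710 kg/m³
  option X: E = 370.0 GPa, ρ = 3892 kg/m³
  option X: M = 4.94×10⁻³
  option D: M = 3.17×10⁻³
Highest index: option X.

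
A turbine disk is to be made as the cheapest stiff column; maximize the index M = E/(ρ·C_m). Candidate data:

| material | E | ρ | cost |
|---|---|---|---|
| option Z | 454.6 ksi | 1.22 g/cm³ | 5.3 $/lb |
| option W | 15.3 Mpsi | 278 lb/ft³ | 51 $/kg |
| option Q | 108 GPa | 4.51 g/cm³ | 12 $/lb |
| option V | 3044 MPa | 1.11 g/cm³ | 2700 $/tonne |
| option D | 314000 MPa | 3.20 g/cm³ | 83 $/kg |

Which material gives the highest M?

In SI units:
  option Z: E = 3.134 GPa, ρ = 1220 kg/m³, cost = 11.68 $/kg
  option W: E = 105.5 GPa, ρ = 4453 kg/m³, cost = 51.00 $/kg
  option Q: E = 108.0 GPa, ρ = 4510 kg/m³, cost = 26.46 $/kg
  option V: E = 3.044 GPa, ρ = 1110 kg/m³, cost = 2.700 $/kg
  option D: E = 314.0 GPa, ρ = 3200 kg/m³, cost = 83.00 $/kg
  option D: M = 1.18 MN·m per $
  option V: M = 1.02 MN·m per $
  option Q: M = 0.905 MN·m per $
  option W: M = 0.464 MN·m per $
  option Z: M = 0.220 MN·m per $
The maximum is for option D.

option D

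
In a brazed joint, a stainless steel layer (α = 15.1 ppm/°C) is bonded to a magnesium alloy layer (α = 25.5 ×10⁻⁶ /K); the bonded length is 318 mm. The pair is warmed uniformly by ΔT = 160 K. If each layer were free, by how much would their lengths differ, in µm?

Δα = |15.1 − 25.5|×10⁻⁶/K = 10.4×10⁻⁶/K.
ΔL_mismatch = Δα·L·ΔT = 10.4×10⁻⁶ × 318.0 mm × 160.0 K = 529 µm.

529 µm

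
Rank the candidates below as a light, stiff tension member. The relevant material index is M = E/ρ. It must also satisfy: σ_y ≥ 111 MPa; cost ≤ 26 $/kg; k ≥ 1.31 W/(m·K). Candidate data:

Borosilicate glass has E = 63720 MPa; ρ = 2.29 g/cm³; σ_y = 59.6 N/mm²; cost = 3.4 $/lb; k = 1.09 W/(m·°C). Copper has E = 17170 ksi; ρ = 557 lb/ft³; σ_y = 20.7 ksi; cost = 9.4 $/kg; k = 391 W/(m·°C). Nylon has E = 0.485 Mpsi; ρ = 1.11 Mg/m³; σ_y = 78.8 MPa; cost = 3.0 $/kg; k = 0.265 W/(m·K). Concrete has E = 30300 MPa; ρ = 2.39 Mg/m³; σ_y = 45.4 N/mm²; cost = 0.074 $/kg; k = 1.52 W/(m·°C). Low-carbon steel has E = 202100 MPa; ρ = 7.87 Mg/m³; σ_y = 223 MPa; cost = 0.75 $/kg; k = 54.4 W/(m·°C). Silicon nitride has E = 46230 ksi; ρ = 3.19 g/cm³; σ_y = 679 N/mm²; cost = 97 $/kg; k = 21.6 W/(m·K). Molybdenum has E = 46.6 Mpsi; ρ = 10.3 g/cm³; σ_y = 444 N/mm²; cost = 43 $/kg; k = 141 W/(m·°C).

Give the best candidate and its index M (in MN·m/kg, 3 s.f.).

low-carbon steel, M = 25.7 MN·m/kg

Screen on constraints: σ_y ≥ 111 MPa; cost ≤ 26 $/kg; k ≥ 1.31 W/(m·K). Survivors: copper, low-carbon steel.
Convert each candidate to consistent units, then evaluate M:
  copper: E = 118.4 GPa, ρ = 8922 kg/m³
  low-carbon steel: E = 202.1 GPa, ρ = 7870 kg/m³
  low-carbon steel: M = 25.7 MN·m/kg
  copper: M = 13.3 MN·m/kg
Low-carbon steel ranks first.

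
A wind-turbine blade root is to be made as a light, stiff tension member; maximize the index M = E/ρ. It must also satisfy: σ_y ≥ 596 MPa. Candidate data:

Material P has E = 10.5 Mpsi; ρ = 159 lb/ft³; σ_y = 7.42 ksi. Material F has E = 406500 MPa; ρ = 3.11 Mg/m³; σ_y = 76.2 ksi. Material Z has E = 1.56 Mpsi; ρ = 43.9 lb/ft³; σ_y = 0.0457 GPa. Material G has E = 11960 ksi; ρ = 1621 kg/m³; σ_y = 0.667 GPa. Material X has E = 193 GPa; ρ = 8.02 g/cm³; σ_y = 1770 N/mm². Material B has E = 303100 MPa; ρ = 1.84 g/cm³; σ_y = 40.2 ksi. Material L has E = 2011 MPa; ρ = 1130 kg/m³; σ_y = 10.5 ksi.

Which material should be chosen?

material G

Screen on constraints: σ_y ≥ 596 MPa. Survivors: material G, material X.
Convert each candidate to consistent units, then evaluate M:
  material G: E = 82.46 GPa, ρ = 1621 kg/m³
  material X: E = 193.0 GPa, ρ = 8020 kg/m³
  material G: M = 50.9 MN·m/kg
  material X: M = 24.1 MN·m/kg
The maximum is for material G.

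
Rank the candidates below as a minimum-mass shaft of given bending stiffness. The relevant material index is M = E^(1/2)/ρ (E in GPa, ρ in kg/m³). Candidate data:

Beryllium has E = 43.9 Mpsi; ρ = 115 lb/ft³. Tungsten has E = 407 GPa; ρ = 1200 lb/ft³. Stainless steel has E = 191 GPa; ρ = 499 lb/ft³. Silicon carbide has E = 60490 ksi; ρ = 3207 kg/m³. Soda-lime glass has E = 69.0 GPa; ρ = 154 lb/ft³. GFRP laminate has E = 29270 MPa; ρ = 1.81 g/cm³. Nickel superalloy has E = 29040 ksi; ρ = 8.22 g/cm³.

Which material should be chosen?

beryllium

Putting every candidate on a common basis:
  beryllium: E = 302.7 GPa, ρ = 1842 kg/m³
  tungsten: E = 407.0 GPa, ρ = 19220 kg/m³
  stainless steel: E = 191.0 GPa, ρ = 7993 kg/m³
  silicon carbide: E = 417.1 GPa, ρ = 3207 kg/m³
  soda-lime glass: E = 69.00 GPa, ρ = 2467 kg/m³
  GFRP laminate: E = 29.27 GPa, ρ = 1810 kg/m³
  nickel superalloy: E = 200.2 GPa, ρ = 8220 kg/m³
  beryllium: M = 9.44×10⁻³
  silicon carbide: M = 6.37×10⁻³
  soda-lime glass: M = 3.37×10⁻³
  GFRP laminate: M = 2.99×10⁻³
  stainless steel: M = 1.73×10⁻³
  nickel superalloy: M = 1.72×10⁻³
  tungsten: M = 1.05×10⁻³
Highest index: beryllium.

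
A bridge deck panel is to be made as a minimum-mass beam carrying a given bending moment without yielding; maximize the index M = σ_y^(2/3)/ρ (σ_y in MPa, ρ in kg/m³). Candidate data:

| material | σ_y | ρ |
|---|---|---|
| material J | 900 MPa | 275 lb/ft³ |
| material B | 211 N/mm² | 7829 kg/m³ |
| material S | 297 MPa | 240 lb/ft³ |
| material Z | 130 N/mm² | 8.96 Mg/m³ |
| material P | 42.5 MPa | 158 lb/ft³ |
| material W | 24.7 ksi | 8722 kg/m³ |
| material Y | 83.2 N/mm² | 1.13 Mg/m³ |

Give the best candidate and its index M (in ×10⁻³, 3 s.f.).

material J, M = 21.2×10⁻³

In SI units:
  material J: σ_y = 900.0 MPa, ρ = 4405 kg/m³
  material B: σ_y = 211.0 MPa, ρ = 7829 kg/m³
  material S: σ_y = 297.0 MPa, ρ = 3844 kg/m³
  material Z: σ_y = 130.0 MPa, ρ = 8960 kg/m³
  material P: σ_y = 42.50 MPa, ρ = 2531 kg/m³
  material W: σ_y = 170.3 MPa, ρ = 8722 kg/m³
  material Y: σ_y = 83.20 MPa, ρ = 1130 kg/m³
  material J: M = 21.2×10⁻³
  material Y: M = 16.9×10⁻³
  material S: M = 11.6×10⁻³
  material P: M = 4.81×10⁻³
  material B: M = 4.53×10⁻³
  material W: M = 3.52×10⁻³
  material Z: M = 2.86×10⁻³
Highest index: material J.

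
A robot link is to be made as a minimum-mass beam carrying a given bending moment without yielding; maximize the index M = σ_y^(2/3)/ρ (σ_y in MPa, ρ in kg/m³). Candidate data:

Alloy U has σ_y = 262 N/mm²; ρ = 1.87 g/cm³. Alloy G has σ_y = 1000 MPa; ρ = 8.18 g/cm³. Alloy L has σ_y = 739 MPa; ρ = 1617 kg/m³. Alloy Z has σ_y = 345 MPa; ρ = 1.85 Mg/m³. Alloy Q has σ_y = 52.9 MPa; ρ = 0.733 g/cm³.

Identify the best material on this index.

In SI units:
  alloy U: σ_y = 262.0 MPa, ρ = 1870 kg/m³
  alloy G: σ_y = 1000 MPa, ρ = 8180 kg/m³
  alloy L: σ_y = 739.0 MPa, ρ = 1617 kg/m³
  alloy Z: σ_y = 345.0 MPa, ρ = 1850 kg/m³
  alloy Q: σ_y = 52.90 MPa, ρ = 733.0 kg/m³
  alloy L: M = 50.5×10⁻³
  alloy Z: M = 26.6×10⁻³
  alloy U: M = 21.9×10⁻³
  alloy Q: M = 19.2×10⁻³
  alloy G: M = 12.2×10⁻³
Alloy L has the largest M.

alloy L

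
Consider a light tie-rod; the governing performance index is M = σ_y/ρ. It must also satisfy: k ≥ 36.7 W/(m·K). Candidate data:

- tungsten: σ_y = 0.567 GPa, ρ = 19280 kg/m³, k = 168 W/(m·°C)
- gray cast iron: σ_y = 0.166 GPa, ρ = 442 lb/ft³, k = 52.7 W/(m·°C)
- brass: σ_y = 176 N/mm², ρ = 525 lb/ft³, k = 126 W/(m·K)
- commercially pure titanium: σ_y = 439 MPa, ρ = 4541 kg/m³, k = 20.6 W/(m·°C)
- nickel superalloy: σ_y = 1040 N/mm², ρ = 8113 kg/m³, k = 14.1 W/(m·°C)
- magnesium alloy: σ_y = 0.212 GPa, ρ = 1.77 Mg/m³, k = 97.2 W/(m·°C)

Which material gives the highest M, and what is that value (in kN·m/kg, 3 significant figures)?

Screen on constraints: k ≥ 36.7 W/(m·K). Survivors: tungsten, gray cast iron, brass, magnesium alloy.
Normalizing units and computing the index:
  tungsten: σ_y = 567.0 MPa, ρ = 19280 kg/m³
  gray cast iron: σ_y = 166.0 MPa, ρ = 7080 kg/m³
  brass: σ_y = 176.0 MPa, ρ = 8410 kg/m³
  magnesium alloy: σ_y = 212.0 MPa, ρ = 1770 kg/m³
  magnesium alloy: M = 120 kN·m/kg
  tungsten: M = 29.4 kN·m/kg
  gray cast iron: M = 23.4 kN·m/kg
  brass: M = 20.9 kN·m/kg
Magnesium alloy ranks first.

magnesium alloy, M = 120 kN·m/kg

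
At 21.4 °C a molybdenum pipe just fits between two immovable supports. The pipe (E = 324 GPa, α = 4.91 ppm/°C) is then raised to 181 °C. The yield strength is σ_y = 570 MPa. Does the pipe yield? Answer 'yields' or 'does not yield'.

does not yield

ΔT = 159.6 K. Constrained thermal stress σ = E·α·ΔT = 324.0×10³ MPa × 4.91×10⁻⁶ × 159.6 = 254 MPa (compressive).
Compare to σ_y = 570 MPa: σ < σ_y, so it does not yield.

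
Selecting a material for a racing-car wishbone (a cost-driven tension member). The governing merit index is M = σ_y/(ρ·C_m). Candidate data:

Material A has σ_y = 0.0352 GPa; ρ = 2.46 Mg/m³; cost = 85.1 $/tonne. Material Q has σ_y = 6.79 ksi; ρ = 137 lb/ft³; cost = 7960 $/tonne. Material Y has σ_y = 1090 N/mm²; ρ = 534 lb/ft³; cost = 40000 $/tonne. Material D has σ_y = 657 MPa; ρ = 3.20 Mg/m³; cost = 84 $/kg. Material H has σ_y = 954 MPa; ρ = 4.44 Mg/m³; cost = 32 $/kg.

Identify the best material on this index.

material A

Convert each candidate to consistent units, then evaluate M:
  material A: σ_y = 35.20 MPa, ρ = 2460 kg/m³, cost = 0.08510 $/kg
  material Q: σ_y = 46.82 MPa, ρ = 2195 kg/m³, cost = 7.960 $/kg
  material Y: σ_y = 1090 MPa, ρ = 8554 kg/m³, cost = 40.00 $/kg
  material D: σ_y = 657.0 MPa, ρ = 3200 kg/m³, cost = 84.00 $/kg
  material H: σ_y = 954.0 MPa, ρ = 4440 kg/m³, cost = 32.00 $/kg
  material A: M = 168 kN·m per $
  material H: M = 6.71 kN·m per $
  material Y: M = 3.19 kN·m per $
  material Q: M = 2.68 kN·m per $
  material D: M = 2.44 kN·m per $
Material A has the largest M.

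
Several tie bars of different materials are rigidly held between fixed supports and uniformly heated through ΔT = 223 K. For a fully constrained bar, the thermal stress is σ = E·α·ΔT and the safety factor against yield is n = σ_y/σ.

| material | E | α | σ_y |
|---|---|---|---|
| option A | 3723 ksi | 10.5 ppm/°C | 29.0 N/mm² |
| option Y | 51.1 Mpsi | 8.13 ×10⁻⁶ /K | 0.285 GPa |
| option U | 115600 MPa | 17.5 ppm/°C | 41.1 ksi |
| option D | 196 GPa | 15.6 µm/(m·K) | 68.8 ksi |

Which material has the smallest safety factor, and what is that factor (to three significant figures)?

option Y, n = 0.446

Per material, after unit conversion:
  option A: E = 25.67, α = 10.5, σ_y = 29.00 → σ = 60.1 MPa, n = 0.482
  option Y: E = 352.3, α = 8.13, σ_y = 285.0 → σ = 639 MPa, n = 0.446
  option U: E = 115.6, α = 17.5, σ_y = 283.4 → σ = 451 MPa, n = 0.628
  option D: E = 196.0, α = 15.6, σ_y = 474.4 → σ = 682 MPa, n = 0.696
The minimum is option Y at n = 0.446.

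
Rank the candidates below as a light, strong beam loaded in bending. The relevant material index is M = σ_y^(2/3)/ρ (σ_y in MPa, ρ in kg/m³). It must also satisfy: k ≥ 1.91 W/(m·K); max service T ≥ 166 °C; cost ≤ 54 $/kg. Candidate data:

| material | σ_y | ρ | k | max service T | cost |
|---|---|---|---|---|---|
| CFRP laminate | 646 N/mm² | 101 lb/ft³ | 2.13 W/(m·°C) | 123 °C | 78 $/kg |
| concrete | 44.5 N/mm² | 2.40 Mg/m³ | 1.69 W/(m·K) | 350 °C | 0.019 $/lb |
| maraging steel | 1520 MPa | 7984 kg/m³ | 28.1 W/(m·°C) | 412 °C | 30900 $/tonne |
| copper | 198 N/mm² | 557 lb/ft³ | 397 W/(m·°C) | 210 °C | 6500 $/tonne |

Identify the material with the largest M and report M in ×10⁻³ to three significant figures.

Screen on constraints: k ≥ 1.91 W/(m·K); max service T ≥ 166 °C; cost ≤ 54 $/kg. Survivors: maraging steel, copper.
In SI units:
  maraging steel: σ_y = 1520 MPa, ρ = 7984 kg/m³
  copper: σ_y = 198.0 MPa, ρ = 8922 kg/m³
  maraging steel: M = 16.6×10⁻³
  copper: M = 3.81×10⁻³
Highest index: maraging steel.

maraging steel, M = 16.6×10⁻³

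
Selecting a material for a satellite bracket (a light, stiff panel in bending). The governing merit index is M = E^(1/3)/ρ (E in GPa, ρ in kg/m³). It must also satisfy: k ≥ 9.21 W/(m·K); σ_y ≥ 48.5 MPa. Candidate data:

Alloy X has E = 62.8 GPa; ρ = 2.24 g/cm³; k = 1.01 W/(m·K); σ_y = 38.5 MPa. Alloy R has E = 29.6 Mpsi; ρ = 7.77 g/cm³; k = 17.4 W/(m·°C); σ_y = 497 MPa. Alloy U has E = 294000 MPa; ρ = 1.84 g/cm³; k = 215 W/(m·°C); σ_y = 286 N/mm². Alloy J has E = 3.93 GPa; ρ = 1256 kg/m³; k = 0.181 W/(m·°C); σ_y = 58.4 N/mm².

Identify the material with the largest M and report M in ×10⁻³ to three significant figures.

Screen on constraints: k ≥ 9.21 W/(m·K); σ_y ≥ 48.5 MPa. Survivors: alloy R, alloy U.
Putting every candidate on a common basis:
  alloy R: E = 204.1 GPa, ρ = 7770 kg/m³
  alloy U: E = 294.0 GPa, ρ = 1840 kg/m³
  alloy U: M = 3.61×10⁻³
  alloy R: M = 0.758×10⁻³
Highest index: alloy U.

alloy U, M = 3.61×10⁻³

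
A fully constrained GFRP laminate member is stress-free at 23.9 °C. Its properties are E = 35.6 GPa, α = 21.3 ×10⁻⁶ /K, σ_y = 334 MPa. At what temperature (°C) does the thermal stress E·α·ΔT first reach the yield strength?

464 °C

E·α·ΔT = 334.0 MPa ⇒ ΔT = 334.0 / (35.60×10³ × 21.3×10⁻⁶) = 440.5 K.
T = 23.9 + 440.5 = 464.4 °C.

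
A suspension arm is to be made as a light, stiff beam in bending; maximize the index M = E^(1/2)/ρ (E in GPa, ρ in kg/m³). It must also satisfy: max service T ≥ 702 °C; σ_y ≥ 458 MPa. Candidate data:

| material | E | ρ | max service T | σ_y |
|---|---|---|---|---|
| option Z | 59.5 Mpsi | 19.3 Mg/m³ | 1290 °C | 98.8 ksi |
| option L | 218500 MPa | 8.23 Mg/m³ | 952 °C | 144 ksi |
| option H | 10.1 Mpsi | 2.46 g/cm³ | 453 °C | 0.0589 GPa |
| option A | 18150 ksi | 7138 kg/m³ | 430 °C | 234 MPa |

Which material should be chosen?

option L

Screen on constraints: max service T ≥ 702 °C; σ_y ≥ 458 MPa. Survivors: option Z, option L.
Putting every candidate on a common basis:
  option Z: E = 410.2 GPa, ρ = 19300 kg/m³
  option L: E = 218.5 GPa, ρ = 8230 kg/m³
  option L: M = 1.80×10⁻³
  option Z: M = 1.05×10⁻³
Highest index: option L.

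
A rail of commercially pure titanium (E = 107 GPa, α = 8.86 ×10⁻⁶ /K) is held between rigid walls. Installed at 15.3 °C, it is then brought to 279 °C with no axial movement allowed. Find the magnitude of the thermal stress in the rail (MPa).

ΔT = 263.7 K. Constrained thermal stress σ = E·α·ΔT = 107.0×10³ MPa × 8.86×10⁻⁶ × 263.7 = 250 MPa (compressive).

250 MPa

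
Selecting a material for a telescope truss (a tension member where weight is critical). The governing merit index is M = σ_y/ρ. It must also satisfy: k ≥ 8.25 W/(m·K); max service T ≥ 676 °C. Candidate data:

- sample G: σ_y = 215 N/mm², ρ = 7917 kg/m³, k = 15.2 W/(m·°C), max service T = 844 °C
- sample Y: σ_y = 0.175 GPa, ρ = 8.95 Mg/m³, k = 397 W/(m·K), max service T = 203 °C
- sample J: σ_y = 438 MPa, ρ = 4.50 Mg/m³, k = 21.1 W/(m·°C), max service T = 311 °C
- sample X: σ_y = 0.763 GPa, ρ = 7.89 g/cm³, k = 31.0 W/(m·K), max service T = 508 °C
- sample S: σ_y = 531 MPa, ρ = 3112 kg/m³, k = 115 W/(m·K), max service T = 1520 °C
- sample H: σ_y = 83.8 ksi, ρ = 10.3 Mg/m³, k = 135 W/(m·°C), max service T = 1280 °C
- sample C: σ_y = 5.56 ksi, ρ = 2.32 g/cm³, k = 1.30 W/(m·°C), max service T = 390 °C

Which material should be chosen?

Screen on constraints: k ≥ 8.25 W/(m·K); max service T ≥ 676 °C. Survivors: sample G, sample S, sample H.
Putting every candidate on a common basis:
  sample G: σ_y = 215.0 MPa, ρ = 7917 kg/m³
  sample S: σ_y = 531.0 MPa, ρ = 3112 kg/m³
  sample H: σ_y = 577.8 MPa, ρ = 10300 kg/m³
  sample S: M = 171 kN·m/kg
  sample H: M = 56.1 kN·m/kg
  sample G: M = 27.2 kN·m/kg
Sample S has the largest M.

sample S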